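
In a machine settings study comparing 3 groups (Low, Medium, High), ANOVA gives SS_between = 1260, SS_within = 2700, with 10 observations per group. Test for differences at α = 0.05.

df_between = 2, df_within = 27. F = MS_between/MS_within = 630.0/100.0 = 6.3. F_crit ≈ 3.354. Reject H₀. At least one mean differs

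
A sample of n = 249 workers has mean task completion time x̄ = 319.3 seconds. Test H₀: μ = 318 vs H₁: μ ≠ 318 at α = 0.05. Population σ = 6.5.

z = (x̄ - μ₀)/(σ/√n) = (319.3 - 318)/(6.5/√249) = 3.156. Critical value: ±1.96. Since |3.156| > 1.96, Reject H₀.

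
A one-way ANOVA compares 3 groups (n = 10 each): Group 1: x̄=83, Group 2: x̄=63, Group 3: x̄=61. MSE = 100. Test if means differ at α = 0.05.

Grand mean = 69.0. SS_between = 2960.0, MS_between = 1480.0. F = 14.8, F_crit ≈ 3.354. Reject H₀.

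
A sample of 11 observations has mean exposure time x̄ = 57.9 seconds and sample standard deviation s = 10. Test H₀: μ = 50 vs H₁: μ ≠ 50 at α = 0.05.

t = (x̄ - μ₀)/(s/√n) = (57.9 - 50)/(10/√11) = 2.62. df = 10, critical t = ±2.228. Reject H₀.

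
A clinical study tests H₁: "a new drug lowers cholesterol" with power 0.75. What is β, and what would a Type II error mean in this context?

β = 1 - power = 1 - 0.75 = 0.25. A Type II error is failing to reject H₀ when H₀ is false (false negative) — here, failing to conclude that a new drug lowers cholesterol when in fact it is true. Consequence: shelving an effective drug — patients miss out on a treatment that would have helped.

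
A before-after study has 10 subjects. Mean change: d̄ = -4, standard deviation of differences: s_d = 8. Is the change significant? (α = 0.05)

t = d̄/(s_d/√n) = -4/(8/√10) = -1.581. df = 9, critical t = ±2.262. Fail to reject H₀.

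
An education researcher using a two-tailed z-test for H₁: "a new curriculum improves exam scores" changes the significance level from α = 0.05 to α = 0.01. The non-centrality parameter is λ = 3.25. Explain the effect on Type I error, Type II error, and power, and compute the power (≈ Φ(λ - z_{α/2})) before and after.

Decreasing α from 0.05 to 0.01:
• Type I error rate decreases (α is the Type I rate by definition).
• Critical value moves from z_{α/2} = 1.96 to 2.576, so power = Φ(λ - z_{α/2}) goes from Φ(3.25 - 1.96) = 0.901 to Φ(3.25 - 2.576) = 0.75.
• Type II error rate β = 1 - power therefore increases (0.099 → 0.25).
Appropriate when false positives are costly — here, adopting a curriculum that gives no real benefit — disruption for nothing.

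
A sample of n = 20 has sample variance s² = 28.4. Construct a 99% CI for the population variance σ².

df = 19. χ²_{0.005} = 38.582, χ²_{0.995} = 6.844. CI for σ² = ((n-1)s²/χ²_{α/2}, (n-1)s²/χ²_{1-α/2}) = (19·28.4/38.582, 19·28.4/6.844) = (13.99, 78.84)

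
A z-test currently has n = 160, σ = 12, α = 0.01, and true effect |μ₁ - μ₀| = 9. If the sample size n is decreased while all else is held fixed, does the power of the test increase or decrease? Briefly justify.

Power decreases: a smaller n inflates the standard error σ/√n, pulling the sampling distribution under H₁ back toward the critical value.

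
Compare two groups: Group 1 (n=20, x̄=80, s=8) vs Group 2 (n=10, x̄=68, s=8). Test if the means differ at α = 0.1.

Pooled sp = 8.0. t = 3.873, df = 28. Critical t = ±1.701. Reject H₀.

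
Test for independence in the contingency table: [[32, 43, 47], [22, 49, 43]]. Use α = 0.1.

χ² = 2.152. df = 2, critical = 4.605. Fail to reject H₀. No evidence of dependence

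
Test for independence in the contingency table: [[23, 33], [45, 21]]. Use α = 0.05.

χ² = 9.025. df = 1, critical = 3.841. Reject H₀. Variables are dependent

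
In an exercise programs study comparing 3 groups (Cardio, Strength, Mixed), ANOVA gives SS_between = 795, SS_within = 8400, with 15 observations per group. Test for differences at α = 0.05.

df_between = 2, df_within = 42. F = MS_between/MS_within = 397.5/200.0 = 1.988. F_crit ≈ 3.22. Fail to reject H₀.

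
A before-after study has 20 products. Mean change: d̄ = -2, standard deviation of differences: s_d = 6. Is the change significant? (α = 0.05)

t = d̄/(s_d/√n) = -2/(6/√20) = -1.491. df = 19, critical t = ±2.093. Fail to reject H₀.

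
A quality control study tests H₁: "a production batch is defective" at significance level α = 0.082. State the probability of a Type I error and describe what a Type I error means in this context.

P(Type I error) = α = 0.082. A Type I error is rejecting H₀ when H₀ is actually true (false positive) — here, concluding that a production batch is defective when in fact this is not the case. Consequence: scrapping a good batch — wasted material and cost for no reason.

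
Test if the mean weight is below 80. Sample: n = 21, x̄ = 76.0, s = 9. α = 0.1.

t = (76.0 - 80)/(9/√21) = -2.037, df = 20. Critical t = -1.325. Reject H₀.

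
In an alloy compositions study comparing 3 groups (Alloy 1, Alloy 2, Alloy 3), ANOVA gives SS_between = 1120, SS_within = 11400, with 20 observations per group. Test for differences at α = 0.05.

df_between = 2, df_within = 57. F = MS_between/MS_within = 560.0/200.0 = 2.8. F_crit ≈ 3.159. Fail to reject H₀.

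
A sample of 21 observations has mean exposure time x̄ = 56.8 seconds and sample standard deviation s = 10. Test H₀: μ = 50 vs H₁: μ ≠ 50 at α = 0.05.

t = (x̄ - μ₀)/(s/√n) = (56.8 - 50)/(10/√21) = 3.116. df = 20, critical t = ±2.086. Reject H₀.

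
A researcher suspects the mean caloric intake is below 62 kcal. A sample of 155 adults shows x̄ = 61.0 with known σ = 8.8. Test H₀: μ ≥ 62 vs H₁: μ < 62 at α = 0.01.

z = -1.415. Critical value: -2.33. Fail to reject H₀.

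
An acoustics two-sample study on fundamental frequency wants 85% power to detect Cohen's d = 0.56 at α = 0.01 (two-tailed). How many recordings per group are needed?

z_{α/2} = 2.576, z_β = Φ⁻¹(0.85) = 1.036. For medium effect (d = 0.56): n per group = 2(z_{α/2} + z_β)²/d² = 2(2.576 + 1.036)²/0.56² = 83.2 → 84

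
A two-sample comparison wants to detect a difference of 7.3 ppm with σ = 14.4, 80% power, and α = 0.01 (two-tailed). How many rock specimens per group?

n per group = 2(z_α/2 + z_β)²σ²/d² = 2×(2.576 + 0.84)²×14.4²/7.3² = 90.8 → n = 91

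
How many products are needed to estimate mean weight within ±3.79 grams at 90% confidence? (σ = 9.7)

n = (z*σ/E)² = (1.645×9.7/3.79)² = 17.7 → n = 18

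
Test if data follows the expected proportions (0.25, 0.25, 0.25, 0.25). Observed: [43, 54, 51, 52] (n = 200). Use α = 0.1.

Expected: [50.0, 50.0, 50.0, 50.0]. χ² = 1.4. df = 3, critical = 6.251. Fail to reject H₀.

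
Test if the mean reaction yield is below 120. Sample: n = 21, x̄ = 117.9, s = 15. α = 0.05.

t = (117.9 - 120)/(15/√21) = -0.642, df = 20. Critical t = -1.725. Fail to reject H₀.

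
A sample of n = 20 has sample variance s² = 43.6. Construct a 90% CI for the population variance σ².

df = 19. χ²_{0.05} = 30.144, χ²_{0.95} = 10.117. CI for σ² = ((n-1)s²/χ²_{α/2}, (n-1)s²/χ²_{1-α/2}) = (19·43.6/30.144, 19·43.6/10.117) = (27.48, 81.88)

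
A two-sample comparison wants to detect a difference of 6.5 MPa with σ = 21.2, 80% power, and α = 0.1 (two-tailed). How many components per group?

n per group = 2(z_α/2 + z_β)²σ²/d² = 2×(1.645 + 0.84)²×21.2²/6.5² = 131.4 → n = 132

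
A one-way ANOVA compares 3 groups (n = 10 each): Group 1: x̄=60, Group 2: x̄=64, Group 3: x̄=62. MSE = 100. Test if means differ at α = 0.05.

Grand mean = 62.0. SS_between = 80.0, MS_between = 40.0. F = 0.4, F_crit ≈ 3.354. Fail to reject H₀.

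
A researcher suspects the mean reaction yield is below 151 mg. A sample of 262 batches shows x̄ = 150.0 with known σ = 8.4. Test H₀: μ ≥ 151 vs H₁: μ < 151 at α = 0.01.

z = -1.927. Critical value: -2.33. Fail to reject H₀.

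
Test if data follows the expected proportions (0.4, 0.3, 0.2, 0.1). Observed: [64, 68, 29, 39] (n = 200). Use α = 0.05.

Expected: [80.0, 60.0, 40.0, 20.0]. χ² = 25.342. df = 3, critical = 7.815. Reject H₀.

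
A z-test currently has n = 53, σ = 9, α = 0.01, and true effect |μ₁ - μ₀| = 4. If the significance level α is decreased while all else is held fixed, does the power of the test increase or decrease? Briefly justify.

Power decreases: a smaller α raises the critical value, so less of the H₁ sampling distribution falls in the rejection region.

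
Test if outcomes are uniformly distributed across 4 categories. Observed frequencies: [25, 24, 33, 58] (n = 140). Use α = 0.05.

Expected = 35 each. χ² = Σ(O-E)²/E = 21.543. df = 3, critical value = 7.815. Reject H₀.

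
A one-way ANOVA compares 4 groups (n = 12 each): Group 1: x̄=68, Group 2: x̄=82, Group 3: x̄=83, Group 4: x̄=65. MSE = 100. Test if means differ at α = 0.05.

Grand mean = 74.5. SS_between = 3132.0, MS_between = 1044.0. F = 10.44, F_crit ≈ 2.816. Reject H₀.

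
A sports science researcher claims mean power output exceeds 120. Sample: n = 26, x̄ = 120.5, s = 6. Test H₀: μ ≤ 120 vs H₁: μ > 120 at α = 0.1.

t = (120.5 - 120)/(6/√26) = 0.425, df = 25. Critical t = 1.316. Fail to reject H₀.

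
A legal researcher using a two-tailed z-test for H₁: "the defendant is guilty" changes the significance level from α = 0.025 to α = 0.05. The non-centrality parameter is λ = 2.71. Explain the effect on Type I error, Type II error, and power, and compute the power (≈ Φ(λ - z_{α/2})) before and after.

Increasing α from 0.025 to 0.05:
• Type I error rate increases (α is the Type I rate by definition).
• Critical value moves from z_{α/2} = 2.241 to 1.96, so power = Φ(λ - z_{α/2}) goes from Φ(2.71 - 2.241) = 0.68 to Φ(2.71 - 1.96) = 0.773.
• Type II error rate β = 1 - power therefore decreases (0.32 → 0.227).
Appropriate when false negatives are costly — here, acquitting a guilty person.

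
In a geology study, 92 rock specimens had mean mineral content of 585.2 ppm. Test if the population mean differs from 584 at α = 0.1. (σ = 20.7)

z = (x̄ - μ₀)/(σ/√n) = (585.2 - 584)/(20.7/√92) = 0.556. Critical value: ±1.645. Since |0.556| ≤ 1.645, Fail to reject H₀.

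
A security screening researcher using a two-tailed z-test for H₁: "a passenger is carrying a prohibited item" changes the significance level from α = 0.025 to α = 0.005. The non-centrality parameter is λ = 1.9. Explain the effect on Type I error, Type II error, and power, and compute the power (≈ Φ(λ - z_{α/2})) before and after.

Decreasing α from 0.025 to 0.005:
• Type I error rate decreases (α is the Type I rate by definition).
• Critical value moves from z_{α/2} = 2.241 to 2.807, so power = Φ(λ - z_{α/2}) goes from Φ(1.9 - 2.241) = 0.367 to Φ(1.9 - 2.807) = 0.182.
• Type II error rate β = 1 - power therefore increases (0.633 → 0.818).
Appropriate when false positives are costly — here, detaining an innocent passenger — delay and inconvenience.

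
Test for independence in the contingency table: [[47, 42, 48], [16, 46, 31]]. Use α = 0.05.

χ² = 11.082. df = 2, critical = 5.991. Reject H₀. Variables are dependent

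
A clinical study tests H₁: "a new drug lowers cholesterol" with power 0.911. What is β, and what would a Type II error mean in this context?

β = 1 - power = 1 - 0.911 = 0.089. A Type II error is failing to reject H₀ when H₀ is false (false negative) — here, failing to conclude that a new drug lowers cholesterol when in fact it is true. Consequence: shelving an effective drug — patients miss out on a treatment that would have helped.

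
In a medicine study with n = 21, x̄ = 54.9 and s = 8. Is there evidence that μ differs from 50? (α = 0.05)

t = (x̄ - μ₀)/(s/√n) = (54.9 - 50)/(8/√21) = 2.807. df = 20, critical t = ±2.086. Reject H₀.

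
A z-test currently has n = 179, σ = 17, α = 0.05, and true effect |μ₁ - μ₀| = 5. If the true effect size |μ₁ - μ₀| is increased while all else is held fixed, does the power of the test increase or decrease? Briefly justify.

Power increases: a larger true effect increases the non-centrality λ = |μ₁ - μ₀|/(σ/√n).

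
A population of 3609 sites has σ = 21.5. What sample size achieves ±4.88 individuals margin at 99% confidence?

Without FPC: n₀ = (2.576×21.5/4.88)² = 128.804. With FPC: n = n₀N/(n₀+N-1) = 124.4 → n = 125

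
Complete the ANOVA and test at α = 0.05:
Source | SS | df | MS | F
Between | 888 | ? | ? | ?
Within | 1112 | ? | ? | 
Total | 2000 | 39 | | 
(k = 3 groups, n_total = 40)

df_between = 2, df_within = 37. MS_between = 444.0, MS_within = 30.05. F = 14.773, F_crit ≈ 3.252. Reject H₀.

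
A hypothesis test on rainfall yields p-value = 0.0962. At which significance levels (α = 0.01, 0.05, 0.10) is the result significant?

p = 0.0962. Significant at: α = 0.1.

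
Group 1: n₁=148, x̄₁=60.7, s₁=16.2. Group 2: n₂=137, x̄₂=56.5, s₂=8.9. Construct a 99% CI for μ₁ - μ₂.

Difference = 4.2. SE = √(16.2²/148 + 8.9²/137) = 1.533. CI = (0.25, 8.15)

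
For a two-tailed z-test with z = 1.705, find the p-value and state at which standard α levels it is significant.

p = 2·P(Z > |1.705|) = 2·(1 - Φ(1.705)) ≈ 0.0882. Significant at α = 0.1.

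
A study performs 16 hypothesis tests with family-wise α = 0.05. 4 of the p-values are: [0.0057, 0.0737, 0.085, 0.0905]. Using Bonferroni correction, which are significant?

Bonferroni α = 0.05/16 = 0.00313. None of the given p-values are significant.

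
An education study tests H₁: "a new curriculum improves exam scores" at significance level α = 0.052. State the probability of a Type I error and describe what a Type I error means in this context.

P(Type I error) = α = 0.052. A Type I error is rejecting H₀ when H₀ is actually true (false positive) — here, concluding that a new curriculum improves exam scores when in fact this is not the case. Consequence: adopting a curriculum that gives no real benefit — disruption for nothing.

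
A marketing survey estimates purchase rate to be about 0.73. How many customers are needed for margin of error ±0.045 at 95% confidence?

n = z²p(1-p)/E² = 1.96²×0.73×0.27/0.045² = 373.9 → n = 374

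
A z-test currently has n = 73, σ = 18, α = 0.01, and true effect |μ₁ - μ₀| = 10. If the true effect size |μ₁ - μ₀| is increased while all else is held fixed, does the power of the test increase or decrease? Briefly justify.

Power increases: a larger true effect increases the non-centrality λ = |μ₁ - μ₀|/(σ/√n).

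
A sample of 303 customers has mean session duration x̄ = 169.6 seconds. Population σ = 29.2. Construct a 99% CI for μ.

CI = x̄ ± z*(σ/√n) = 169.6 ± 2.576(29.2/√303) = 169.6 ± 4.32 = (165.28, 173.92)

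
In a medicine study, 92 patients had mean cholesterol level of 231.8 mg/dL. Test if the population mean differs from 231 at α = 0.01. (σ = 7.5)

z = (x̄ - μ₀)/(σ/√n) = (231.8 - 231)/(7.5/√92) = 1.023. Critical value: ±2.576. Since |1.023| ≤ 2.576, Fail to reject H₀.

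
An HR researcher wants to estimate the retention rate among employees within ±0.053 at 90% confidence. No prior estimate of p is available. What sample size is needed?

Conservative approach: use p = 0.5 (maximizes p(1-p) = 0.25). n = z²(0.25)/E² = 1.645²×0.25/0.053² = 240.8 → n = 241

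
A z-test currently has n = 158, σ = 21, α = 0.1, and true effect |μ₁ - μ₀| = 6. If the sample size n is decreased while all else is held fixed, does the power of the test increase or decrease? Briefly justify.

Power decreases: a smaller n inflates the standard error σ/√n, pulling the sampling distribution under H₁ back toward the critical value.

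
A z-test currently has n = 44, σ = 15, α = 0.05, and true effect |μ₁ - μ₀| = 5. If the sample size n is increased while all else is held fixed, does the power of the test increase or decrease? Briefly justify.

Power increases: a larger n shrinks the standard error σ/√n, moving the sampling distribution under H₁ further from the critical value.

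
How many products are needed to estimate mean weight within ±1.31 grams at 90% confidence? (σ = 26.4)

n = (z*σ/E)² = (1.645×26.4/1.31)² = 1099.0 → n = 1099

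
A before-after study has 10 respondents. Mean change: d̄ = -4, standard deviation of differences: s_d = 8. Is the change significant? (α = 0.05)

t = d̄/(s_d/√n) = -4/(8/√10) = -1.581. df = 9, critical t = ±2.262. Fail to reject H₀.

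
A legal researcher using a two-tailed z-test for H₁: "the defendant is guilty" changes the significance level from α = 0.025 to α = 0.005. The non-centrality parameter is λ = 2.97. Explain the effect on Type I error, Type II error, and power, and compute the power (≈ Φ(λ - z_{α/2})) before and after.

Decreasing α from 0.025 to 0.005:
• Type I error rate decreases (α is the Type I rate by definition).
• Critical value moves from z_{α/2} = 2.241 to 2.807, so power = Φ(λ - z_{α/2}) goes from Φ(2.97 - 2.241) = 0.767 to Φ(2.97 - 2.807) = 0.565.
• Type II error rate β = 1 - power therefore increases (0.233 → 0.435).
Appropriate when false positives are costly — here, convicting an innocent person.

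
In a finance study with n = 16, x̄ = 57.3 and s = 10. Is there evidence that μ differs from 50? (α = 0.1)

t = (x̄ - μ₀)/(s/√n) = (57.3 - 50)/(10/√16) = 2.92. df = 15, critical t = ±1.753. Reject H₀.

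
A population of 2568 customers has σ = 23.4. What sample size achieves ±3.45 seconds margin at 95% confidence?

Without FPC: n₀ = (1.96×23.4/3.45)² = 176.728. With FPC: n = n₀N/(n₀+N-1) = 165.4 → n = 166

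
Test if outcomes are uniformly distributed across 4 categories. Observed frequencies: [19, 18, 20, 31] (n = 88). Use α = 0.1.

Expected = 22 each. χ² = Σ(O-E)²/E = 5.0. df = 3, critical value = 6.251. Fail to reject H₀.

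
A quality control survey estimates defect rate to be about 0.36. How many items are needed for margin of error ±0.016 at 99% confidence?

n = z²p(1-p)/E² = 2.576²×0.36×0.64/0.016² = 5972.2 → n = 5973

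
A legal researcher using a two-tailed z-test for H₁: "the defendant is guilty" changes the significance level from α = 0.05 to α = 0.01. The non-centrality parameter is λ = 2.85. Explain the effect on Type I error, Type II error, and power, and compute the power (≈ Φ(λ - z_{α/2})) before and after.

Decreasing α from 0.05 to 0.01:
• Type I error rate decreases (α is the Type I rate by definition).
• Critical value moves from z_{α/2} = 1.96 to 2.576, so power = Φ(λ - z_{α/2}) goes from Φ(2.85 - 1.96) = 0.813 to Φ(2.85 - 2.576) = 0.608.
• Type II error rate β = 1 - power therefore increases (0.187 → 0.392).
Appropriate when false positives are costly — here, convicting an innocent person.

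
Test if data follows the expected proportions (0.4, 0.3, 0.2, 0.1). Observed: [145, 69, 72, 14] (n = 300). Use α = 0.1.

Expected: [120.0, 90.0, 60.0, 30.0]. χ² = 21.042. df = 3, critical = 6.251. Reject H₀.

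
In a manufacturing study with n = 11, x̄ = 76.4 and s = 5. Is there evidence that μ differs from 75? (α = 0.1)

t = (x̄ - μ₀)/(s/√n) = (76.4 - 75)/(5/√11) = 0.929. df = 10, critical t = ±1.812. Fail to reject H₀.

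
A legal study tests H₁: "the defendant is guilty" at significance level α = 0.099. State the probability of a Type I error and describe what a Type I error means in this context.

P(Type I error) = α = 0.099. A Type I error is rejecting H₀ when H₀ is actually true (false positive) — here, concluding that the defendant is guilty when in fact this is not the case. Consequence: convicting an innocent person.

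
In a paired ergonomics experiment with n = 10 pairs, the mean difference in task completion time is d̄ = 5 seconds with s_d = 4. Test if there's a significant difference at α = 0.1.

t = d̄/(s_d/√n) = 5/(4/√10) = 3.953. df = 9, critical t = ±1.833. Reject H₀.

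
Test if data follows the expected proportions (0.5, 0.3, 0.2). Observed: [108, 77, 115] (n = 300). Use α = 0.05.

Expected: [150.0, 90.0, 60.0]. χ² = 64.054. df = 2, critical = 5.991. Reject H₀.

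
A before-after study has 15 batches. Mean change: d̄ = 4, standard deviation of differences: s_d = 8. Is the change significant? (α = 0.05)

t = d̄/(s_d/√n) = 4/(8/√15) = 1.936. df = 14, critical t = ±2.145. Fail to reject H₀.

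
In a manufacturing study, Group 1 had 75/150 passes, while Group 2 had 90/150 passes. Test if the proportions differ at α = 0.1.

p̂₁ = 0.5, p̂₂ = 0.6, pooled p̂ = 0.55. z = -1.741. Critical: ±1.645. Reject H₀.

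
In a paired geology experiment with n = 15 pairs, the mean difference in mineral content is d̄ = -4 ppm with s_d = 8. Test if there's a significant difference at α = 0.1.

t = d̄/(s_d/√n) = -4/(8/√15) = -1.936. df = 14, critical t = ±1.761. Reject H₀.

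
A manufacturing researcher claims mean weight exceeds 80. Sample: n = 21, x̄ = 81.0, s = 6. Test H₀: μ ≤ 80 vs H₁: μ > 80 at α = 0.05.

t = (81.0 - 80)/(6/√21) = 0.764, df = 20. Critical t = 1.725. Fail to reject H₀.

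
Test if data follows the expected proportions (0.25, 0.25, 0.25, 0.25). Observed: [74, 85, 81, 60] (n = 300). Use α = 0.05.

Expected: [75.0, 75.0, 75.0, 75.0]. χ² = 4.827. df = 3, critical = 7.815. Fail to reject H₀.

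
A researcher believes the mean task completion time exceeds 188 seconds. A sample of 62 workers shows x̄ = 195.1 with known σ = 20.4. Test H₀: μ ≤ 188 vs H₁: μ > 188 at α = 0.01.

z = 2.74. Critical value: 2.33. Reject H₀.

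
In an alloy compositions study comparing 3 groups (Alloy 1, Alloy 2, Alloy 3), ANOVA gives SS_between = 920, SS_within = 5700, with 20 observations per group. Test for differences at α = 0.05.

df_between = 2, df_within = 57. F = MS_between/MS_within = 460.0/100.0 = 4.6. F_crit ≈ 3.159. Reject H₀. At least one mean differs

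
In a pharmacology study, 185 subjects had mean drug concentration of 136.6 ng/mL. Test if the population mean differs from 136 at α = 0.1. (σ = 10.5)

z = (x̄ - μ₀)/(σ/√n) = (136.6 - 136)/(10.5/√185) = 0.777. Critical value: ±1.645. Since |0.777| ≤ 1.645, Fail to reject H₀.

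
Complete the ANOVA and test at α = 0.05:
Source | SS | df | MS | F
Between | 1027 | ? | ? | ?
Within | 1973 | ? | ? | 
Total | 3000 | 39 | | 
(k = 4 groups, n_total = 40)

df_between = 3, df_within = 36. MS_between = 342.33, MS_within = 54.81. F = 6.246, F_crit ≈ 2.866. Reject H₀.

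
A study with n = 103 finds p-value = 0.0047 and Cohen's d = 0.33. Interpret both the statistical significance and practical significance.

Statistically significant (p = 0.0047 < 0.05). Cohen's d = 0.33 indicates a small effect size. Both statistical and practical significance should be considered.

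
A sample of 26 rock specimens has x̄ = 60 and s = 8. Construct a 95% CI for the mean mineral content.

CI = x̄ ± t*(s/√n) = 60 ± 2.06(8/√26) = (56.77, 63.23)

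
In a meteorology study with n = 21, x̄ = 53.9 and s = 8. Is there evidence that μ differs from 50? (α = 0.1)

t = (x̄ - μ₀)/(s/√n) = (53.9 - 50)/(8/√21) = 2.234. df = 20, critical t = ±1.725. Reject H₀.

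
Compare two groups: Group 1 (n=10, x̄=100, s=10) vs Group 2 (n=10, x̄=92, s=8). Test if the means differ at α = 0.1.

Pooled sp = 9.06. t = 1.975, df = 18. Critical t = ±1.734. Reject H₀.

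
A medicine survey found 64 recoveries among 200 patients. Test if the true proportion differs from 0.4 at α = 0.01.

p̂ = 0.32, p₀ = 0.4. z = (p̂ - p₀)/√(p₀(1-p₀)/n) = -2.309. Critical: ±2.576. Fail to reject H₀.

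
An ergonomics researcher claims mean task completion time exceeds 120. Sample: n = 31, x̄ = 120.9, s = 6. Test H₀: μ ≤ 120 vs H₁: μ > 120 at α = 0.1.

t = (120.9 - 120)/(6/√31) = 0.835, df = 30. Critical t = 1.31. Fail to reject H₀.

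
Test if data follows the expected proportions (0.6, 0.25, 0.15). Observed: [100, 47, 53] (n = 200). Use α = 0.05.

Expected: [120.0, 50.0, 30.0]. χ² = 21.147. df = 2, critical = 5.991. Reject H₀.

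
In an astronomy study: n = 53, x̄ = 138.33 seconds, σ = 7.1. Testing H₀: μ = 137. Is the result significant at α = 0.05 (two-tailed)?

z = (138.33 - 137)/(7.1/√53) = 1.364. Since |z| ≤ 1.96, not significant at α = 0.05.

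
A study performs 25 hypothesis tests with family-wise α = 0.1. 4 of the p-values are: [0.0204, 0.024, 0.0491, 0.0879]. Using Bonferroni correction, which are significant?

Bonferroni α = 0.1/25 = 0.004. None of the given p-values are significant.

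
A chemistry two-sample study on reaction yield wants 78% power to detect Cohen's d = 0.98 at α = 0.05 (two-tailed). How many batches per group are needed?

z_{α/2} = 1.96, z_β = Φ⁻¹(0.78) = 0.772. For large effect (d = 0.98): n per group = 2(z_{α/2} + z_β)²/d² = 2(1.96 + 0.772)²/0.98² = 15.5 → 16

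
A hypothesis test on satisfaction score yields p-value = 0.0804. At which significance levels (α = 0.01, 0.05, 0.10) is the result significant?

p = 0.0804. Significant at: α = 0.1.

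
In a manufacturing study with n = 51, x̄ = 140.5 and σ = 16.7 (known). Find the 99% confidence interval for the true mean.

CI = x̄ ± z*(σ/√n) = 140.5 ± 2.576(16.7/√51) = 140.5 ± 6.02 = (134.48, 146.52)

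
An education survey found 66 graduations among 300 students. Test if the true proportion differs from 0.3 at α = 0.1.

p̂ = 0.22, p₀ = 0.3. z = (p̂ - p₀)/√(p₀(1-p₀)/n) = -3.024. Critical: ±1.645. Reject H₀.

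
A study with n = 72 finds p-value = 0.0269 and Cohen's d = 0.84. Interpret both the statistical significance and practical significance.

Statistically significant (p = 0.0269 < 0.05). Cohen's d = 0.84 indicates a large effect size. Both statistical and practical significance should be considered.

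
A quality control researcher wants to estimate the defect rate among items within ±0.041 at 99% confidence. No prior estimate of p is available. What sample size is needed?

Conservative approach: use p = 0.5 (maximizes p(1-p) = 0.25). n = z²(0.25)/E² = 2.576²×0.25/0.041² = 986.9 → n = 987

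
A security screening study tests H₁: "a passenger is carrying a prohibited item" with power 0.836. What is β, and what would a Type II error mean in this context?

β = 1 - power = 1 - 0.836 = 0.164. A Type II error is failing to reject H₀ when H₀ is false (false negative) — here, failing to conclude that a passenger is carrying a prohibited item when in fact it is true. Consequence: letting a prohibited item through — security breach.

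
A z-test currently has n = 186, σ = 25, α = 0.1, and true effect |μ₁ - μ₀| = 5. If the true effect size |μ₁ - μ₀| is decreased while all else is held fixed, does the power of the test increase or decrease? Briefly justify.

Power decreases: a smaller true effect decreases the non-centrality λ = |μ₁ - μ₀|/(σ/√n).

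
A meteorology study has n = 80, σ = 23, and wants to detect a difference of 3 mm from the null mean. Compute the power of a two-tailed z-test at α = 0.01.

SE = σ/√n = 23/√80 = 2.571. Non-centrality λ = d/SE = 3/2.571 = 1.167. Power ≈ Φ(λ - z_{α/2}) = Φ(1.167 - 2.576) = Φ(-1.409) = 0.079.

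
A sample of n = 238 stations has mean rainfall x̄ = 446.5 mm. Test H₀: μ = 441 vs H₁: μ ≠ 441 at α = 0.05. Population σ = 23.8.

z = (x̄ - μ₀)/(σ/√n) = (446.5 - 441)/(23.8/√238) = 3.565. Critical value: ±1.96. Since |3.565| > 1.96, Reject H₀.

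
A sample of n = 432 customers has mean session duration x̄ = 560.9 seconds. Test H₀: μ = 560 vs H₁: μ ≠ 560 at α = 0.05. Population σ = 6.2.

z = (x̄ - μ₀)/(σ/√n) = (560.9 - 560)/(6.2/√432) = 3.017. Critical value: ±1.96. Since |3.017| > 1.96, Reject H₀.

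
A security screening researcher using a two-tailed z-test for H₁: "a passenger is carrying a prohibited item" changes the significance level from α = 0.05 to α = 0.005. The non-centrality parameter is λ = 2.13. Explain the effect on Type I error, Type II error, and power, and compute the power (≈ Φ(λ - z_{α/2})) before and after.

Decreasing α from 0.05 to 0.005:
• Type I error rate decreases (α is the Type I rate by definition).
• Critical value moves from z_{α/2} = 1.96 to 2.807, so power = Φ(λ - z_{α/2}) goes from Φ(2.13 - 1.96) = 0.567 to Φ(2.13 - 2.807) = 0.249.
• Type II error rate β = 1 - power therefore increases (0.433 → 0.751).
Appropriate when false positives are costly — here, detaining an innocent passenger — delay and inconvenience.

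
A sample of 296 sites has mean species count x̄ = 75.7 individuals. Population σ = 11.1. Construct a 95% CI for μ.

CI = x̄ ± z*(σ/√n) = 75.7 ± 1.96(11.1/√296) = 75.7 ± 1.26 = (74.44, 76.96)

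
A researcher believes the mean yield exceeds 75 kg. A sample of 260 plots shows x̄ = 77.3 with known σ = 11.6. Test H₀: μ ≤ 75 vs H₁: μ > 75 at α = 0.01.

z = 3.197. Critical value: 2.33. Reject H₀.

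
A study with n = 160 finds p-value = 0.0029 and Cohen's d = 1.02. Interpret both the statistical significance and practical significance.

Statistically significant (p = 0.0029 < 0.05). Cohen's d = 1.02 indicates a large effect size. Both statistical and practical significance should be considered.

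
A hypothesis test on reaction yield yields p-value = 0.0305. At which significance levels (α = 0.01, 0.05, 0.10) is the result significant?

p = 0.0305. Significant at: α = 0.05, 0.1.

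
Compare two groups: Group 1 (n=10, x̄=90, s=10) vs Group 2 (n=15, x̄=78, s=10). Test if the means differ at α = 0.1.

Pooled sp = 10.0. t = 2.939, df = 23. Critical t = ±1.714. Reject H₀.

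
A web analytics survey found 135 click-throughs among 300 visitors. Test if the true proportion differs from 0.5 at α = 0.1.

p̂ = 0.45, p₀ = 0.5. z = (p̂ - p₀)/√(p₀(1-p₀)/n) = -1.732. Critical: ±1.645. Reject H₀.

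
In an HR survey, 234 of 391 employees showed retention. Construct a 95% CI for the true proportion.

p̂ = 0.598. CI = p̂ ± z*√(p̂(1-p̂)/n) = (0.55, 0.647)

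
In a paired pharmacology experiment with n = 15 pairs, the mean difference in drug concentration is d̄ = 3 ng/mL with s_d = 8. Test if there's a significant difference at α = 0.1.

t = d̄/(s_d/√n) = 3/(8/√15) = 1.452. df = 14, critical t = ±1.761. Fail to reject H₀.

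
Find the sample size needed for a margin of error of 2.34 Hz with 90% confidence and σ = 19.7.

n = (z*σ/E)² = (1.645×19.7/2.34)² = 191.8 → n = 192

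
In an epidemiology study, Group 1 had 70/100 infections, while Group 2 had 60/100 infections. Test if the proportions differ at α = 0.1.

p̂₁ = 0.7, p̂₂ = 0.6, pooled p̂ = 0.65. z = 1.482. Critical: ±1.645. Fail to reject H₀.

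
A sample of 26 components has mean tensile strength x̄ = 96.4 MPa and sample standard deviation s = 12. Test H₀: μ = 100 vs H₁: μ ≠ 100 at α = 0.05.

t = (x̄ - μ₀)/(s/√n) = (96.4 - 100)/(12/√26) = -1.53. df = 25, critical t = ±2.06. Fail to reject H₀.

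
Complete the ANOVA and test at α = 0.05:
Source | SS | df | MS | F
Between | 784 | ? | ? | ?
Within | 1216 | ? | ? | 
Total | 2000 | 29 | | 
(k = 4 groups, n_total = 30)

df_between = 3, df_within = 26. MS_between = 261.33, MS_within = 46.77. F = 5.588, F_crit ≈ 2.975. Reject H₀.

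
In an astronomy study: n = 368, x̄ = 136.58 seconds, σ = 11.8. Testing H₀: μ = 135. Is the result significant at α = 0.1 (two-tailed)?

z = (136.58 - 135)/(11.8/√368) = 2.569. Since |z| > 1.645, significant at α = 0.1.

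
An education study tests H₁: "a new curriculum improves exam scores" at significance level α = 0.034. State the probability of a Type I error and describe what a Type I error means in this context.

P(Type I error) = α = 0.034. A Type I error is rejecting H₀ when H₀ is actually true (false positive) — here, concluding that a new curriculum improves exam scores when in fact this is not the case. Consequence: adopting a curriculum that gives no real benefit — disruption for nothing.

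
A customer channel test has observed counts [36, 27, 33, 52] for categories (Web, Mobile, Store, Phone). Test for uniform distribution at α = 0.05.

Expected = 37 each. χ² = Σ(O-E)²/E = 9.243. df = 3, critical value = 7.815. Reject H₀.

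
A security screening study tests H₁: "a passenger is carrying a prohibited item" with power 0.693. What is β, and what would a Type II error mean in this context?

β = 1 - power = 1 - 0.693 = 0.307. A Type II error is failing to reject H₀ when H₀ is false (false negative) — here, failing to conclude that a passenger is carrying a prohibited item when in fact it is true. Consequence: letting a prohibited item through — security breach.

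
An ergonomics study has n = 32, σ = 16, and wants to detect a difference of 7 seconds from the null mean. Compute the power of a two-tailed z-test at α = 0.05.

SE = σ/√n = 16/√32 = 2.828. Non-centrality λ = d/SE = 7/2.828 = 2.475. Power ≈ Φ(λ - z_{α/2}) = Φ(2.475 - 1.96) = Φ(0.515) = 0.697.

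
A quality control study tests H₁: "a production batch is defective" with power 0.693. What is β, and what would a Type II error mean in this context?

β = 1 - power = 1 - 0.693 = 0.307. A Type II error is failing to reject H₀ when H₀ is false (false negative) — here, failing to conclude that a production batch is defective when in fact it is true. Consequence: shipping a defective batch — faulty products reach customers.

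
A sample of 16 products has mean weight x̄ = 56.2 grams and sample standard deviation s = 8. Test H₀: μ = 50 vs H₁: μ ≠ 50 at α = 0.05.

t = (x̄ - μ₀)/(s/√n) = (56.2 - 50)/(8/√16) = 3.1. df = 15, critical t = ±2.131. Reject H₀.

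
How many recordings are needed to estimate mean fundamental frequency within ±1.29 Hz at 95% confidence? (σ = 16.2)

n = (z*σ/E)² = (1.96×16.2/1.29)² = 605.8 → n = 606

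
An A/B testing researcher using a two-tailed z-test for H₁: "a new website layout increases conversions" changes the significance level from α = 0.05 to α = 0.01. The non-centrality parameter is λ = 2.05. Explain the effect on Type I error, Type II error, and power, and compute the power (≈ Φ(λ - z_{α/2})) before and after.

Decreasing α from 0.05 to 0.01:
• Type I error rate decreases (α is the Type I rate by definition).
• Critical value moves from z_{α/2} = 1.96 to 2.576, so power = Φ(λ - z_{α/2}) goes from Φ(2.05 - 1.96) = 0.536 to Φ(2.05 - 2.576) = 0.299.
• Type II error rate β = 1 - power therefore increases (0.464 → 0.701).
Appropriate when false positives are costly — here, rolling out a layout that doesn't actually help — wasted engineering effort.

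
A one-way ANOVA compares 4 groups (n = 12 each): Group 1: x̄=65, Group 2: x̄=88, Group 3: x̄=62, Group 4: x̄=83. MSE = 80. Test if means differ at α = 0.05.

Grand mean = 74.5. SS_between = 6012.0, MS_between = 2004.0. F = 25.05, F_crit ≈ 2.816. Reject H₀.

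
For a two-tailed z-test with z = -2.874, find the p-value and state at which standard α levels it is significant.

p = 2·P(Z > |-2.874|) = 2·(1 - Φ(2.874)) ≈ 0.0041. Significant at α = 0.1; Significant at α = 0.05; Significant at α = 0.01.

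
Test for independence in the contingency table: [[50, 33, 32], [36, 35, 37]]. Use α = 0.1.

χ² = 2.483. df = 2, critical = 4.605. Fail to reject H₀. No evidence of dependence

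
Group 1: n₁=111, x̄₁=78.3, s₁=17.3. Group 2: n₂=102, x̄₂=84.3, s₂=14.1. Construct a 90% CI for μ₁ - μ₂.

Difference = -6.0. SE = √(17.3²/111 + 14.1²/102) = 2.155. CI = (-9.55, -2.45)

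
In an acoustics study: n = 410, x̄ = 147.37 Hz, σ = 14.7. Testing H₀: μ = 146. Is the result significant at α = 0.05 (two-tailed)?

z = (147.37 - 146)/(14.7/√410) = 1.887. Since |z| ≤ 1.96, not significant at α = 0.05.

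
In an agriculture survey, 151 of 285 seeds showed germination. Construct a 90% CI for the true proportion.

p̂ = 0.53. CI = p̂ ± z*√(p̂(1-p̂)/n) = (0.481, 0.578)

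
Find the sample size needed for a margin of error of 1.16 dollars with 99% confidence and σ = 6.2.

n = (z*σ/E)² = (2.576×6.2/1.16)² = 189.6 → n = 190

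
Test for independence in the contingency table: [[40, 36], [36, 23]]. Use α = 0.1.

χ² = 0.949. df = 1, critical = 2.706. Fail to reject H₀. No evidence of dependence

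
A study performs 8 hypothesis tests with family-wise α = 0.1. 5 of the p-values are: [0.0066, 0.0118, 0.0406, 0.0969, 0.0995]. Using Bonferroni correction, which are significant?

Bonferroni α = 0.1/8 = 0.0125. Significant p-values: [0.0066, 0.0118]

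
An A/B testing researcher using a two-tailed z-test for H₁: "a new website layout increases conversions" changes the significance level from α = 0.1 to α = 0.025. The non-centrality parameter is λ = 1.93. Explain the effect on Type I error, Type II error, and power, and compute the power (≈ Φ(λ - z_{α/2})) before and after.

Decreasing α from 0.1 to 0.025:
• Type I error rate decreases (α is the Type I rate by definition).
• Critical value moves from z_{α/2} = 1.645 to 2.241, so power = Φ(λ - z_{α/2}) goes from Φ(1.93 - 1.645) = 0.612 to Φ(1.93 - 2.241) = 0.378.
• Type II error rate β = 1 - power therefore increases (0.388 → 0.622).
Appropriate when false positives are costly — here, rolling out a layout that doesn't actually help — wasted engineering effort.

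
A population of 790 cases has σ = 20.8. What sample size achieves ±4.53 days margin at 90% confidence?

Without FPC: n₀ = (1.645×20.8/4.53)² = 57.051. With FPC: n = n₀N/(n₀+N-1) = 53.3 → n = 54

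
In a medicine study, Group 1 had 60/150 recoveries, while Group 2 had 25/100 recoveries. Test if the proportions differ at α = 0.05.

p̂₁ = 0.4, p̂₂ = 0.25, pooled p̂ = 0.34. z = 2.453. Critical: ±1.96. Reject H₀.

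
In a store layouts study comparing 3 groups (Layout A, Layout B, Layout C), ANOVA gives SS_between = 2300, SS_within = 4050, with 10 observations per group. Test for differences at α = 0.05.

df_between = 2, df_within = 27. F = MS_between/MS_within = 1150.0/150.0 = 7.667. F_crit ≈ 3.354. Reject H₀. At least one mean differs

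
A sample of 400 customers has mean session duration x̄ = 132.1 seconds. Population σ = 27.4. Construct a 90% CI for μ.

CI = x̄ ± z*(σ/√n) = 132.1 ± 1.645(27.4/√400) = 132.1 ± 2.25 = (129.85, 134.35)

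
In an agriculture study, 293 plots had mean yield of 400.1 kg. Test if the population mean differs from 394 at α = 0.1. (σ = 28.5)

z = (x̄ - μ₀)/(σ/√n) = (400.1 - 394)/(28.5/√293) = 3.664. Critical value: ±1.645. Since |3.664| > 1.645, Reject H₀.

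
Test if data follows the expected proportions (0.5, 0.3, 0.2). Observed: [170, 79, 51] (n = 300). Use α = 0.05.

Expected: [150.0, 90.0, 60.0]. χ² = 5.361. df = 2, critical = 5.991. Fail to reject H₀.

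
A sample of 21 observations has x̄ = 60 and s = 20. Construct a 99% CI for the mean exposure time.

CI = x̄ ± t*(s/√n) = 60 ± 2.845(20/√21) = (47.58, 72.42)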